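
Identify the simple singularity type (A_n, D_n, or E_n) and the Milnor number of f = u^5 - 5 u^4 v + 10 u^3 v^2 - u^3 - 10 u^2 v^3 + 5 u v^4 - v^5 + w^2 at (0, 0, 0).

Type E_{8}, Milnor number mu = 8.

The Hessian of f at 0 is [[0, 0, 0], [0, 0, 0], [0, 0, 2]] with rank 1, so corank 2. A Groebner basis of the Jacobian ideal J(f) in C{u,v,w} is {v^5, u*v^3 - v^4/4, u^2, w}; counting standard monomials gives mu = 8. Corank 2; j^3 = -u^3 is a perfect cube, so E-series; the 5-jet and mu = 8 give E_8.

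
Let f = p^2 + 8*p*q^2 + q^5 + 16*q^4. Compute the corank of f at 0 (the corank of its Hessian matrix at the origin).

1

The Hessian at 0 is [[2, 0], [0, 0]] of rank 1; hence corank 1.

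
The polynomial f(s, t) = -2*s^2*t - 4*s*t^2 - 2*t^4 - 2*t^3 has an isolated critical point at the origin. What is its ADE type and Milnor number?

Type D_5, Milnor number mu = 5.

The Hessian of f at 0 has rank 0. Corank 2; j^3 = -2*t*(s + t)^2 has shape L^2 M (L != M), so D-series; mu = 5 gives D_5.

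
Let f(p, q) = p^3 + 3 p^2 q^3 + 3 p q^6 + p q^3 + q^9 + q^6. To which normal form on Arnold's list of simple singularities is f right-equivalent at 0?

E_7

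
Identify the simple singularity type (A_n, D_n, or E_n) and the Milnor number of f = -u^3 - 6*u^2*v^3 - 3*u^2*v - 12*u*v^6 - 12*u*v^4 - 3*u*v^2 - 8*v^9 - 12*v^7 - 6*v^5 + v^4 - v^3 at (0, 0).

Type E6, Milnor number mu = 6.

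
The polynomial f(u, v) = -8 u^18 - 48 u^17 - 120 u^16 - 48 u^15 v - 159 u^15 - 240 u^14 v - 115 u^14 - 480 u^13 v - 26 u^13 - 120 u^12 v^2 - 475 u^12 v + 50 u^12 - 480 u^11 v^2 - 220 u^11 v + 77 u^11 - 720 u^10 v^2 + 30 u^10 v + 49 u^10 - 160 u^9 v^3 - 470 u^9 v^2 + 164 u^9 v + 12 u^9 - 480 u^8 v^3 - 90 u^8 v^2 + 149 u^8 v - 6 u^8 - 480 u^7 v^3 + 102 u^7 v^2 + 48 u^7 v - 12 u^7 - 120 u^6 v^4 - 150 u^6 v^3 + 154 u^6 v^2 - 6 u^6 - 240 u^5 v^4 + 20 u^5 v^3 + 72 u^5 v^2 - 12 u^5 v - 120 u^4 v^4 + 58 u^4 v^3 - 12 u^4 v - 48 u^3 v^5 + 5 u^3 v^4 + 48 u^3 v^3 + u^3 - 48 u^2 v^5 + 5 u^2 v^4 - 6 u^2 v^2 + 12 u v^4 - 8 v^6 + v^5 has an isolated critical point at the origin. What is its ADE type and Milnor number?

The Hessian of f at 0 has rank 0. Corank 2; j^3 = u^3 is a perfect cube, so E-series; the 5-jet and mu = 8 give E_8.

Type E_{8}, Milnor number mu = 8.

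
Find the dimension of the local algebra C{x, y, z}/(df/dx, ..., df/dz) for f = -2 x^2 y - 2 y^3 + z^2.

The Hessian of f at 0 has rank 1. Corank 2; j^3 = -2*y*(x^2 + y^2) splits into three distinct lines over C (the quadratic factor has nonzero discriminant), so D_4.

4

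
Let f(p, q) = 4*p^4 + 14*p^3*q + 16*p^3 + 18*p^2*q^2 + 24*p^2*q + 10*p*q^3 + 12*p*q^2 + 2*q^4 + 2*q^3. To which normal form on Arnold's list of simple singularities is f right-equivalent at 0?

The Hessian of f at 0 has rank 0. Corank 2; j^3 = 2*(2*p + q)^3 is a perfect cube, so E-series; the 4-jet and mu = 7 give E_7.

E_7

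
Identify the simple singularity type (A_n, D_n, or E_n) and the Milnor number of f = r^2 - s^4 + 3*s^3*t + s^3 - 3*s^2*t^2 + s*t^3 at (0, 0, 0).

Type E_7, Milnor number mu = 7.

The Hessian of f at 0 has rank 1. Corank 2; j^3 = s^3 is a perfect cube, so E-series; the 4-jet and mu = 7 give E_7.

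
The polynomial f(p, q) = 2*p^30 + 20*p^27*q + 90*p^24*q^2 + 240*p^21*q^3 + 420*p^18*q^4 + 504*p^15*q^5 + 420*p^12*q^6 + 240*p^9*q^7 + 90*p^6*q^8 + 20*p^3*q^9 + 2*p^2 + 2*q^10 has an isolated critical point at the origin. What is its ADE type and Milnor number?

The Hessian of f at 0 is [[4, 0], [0, 0]] with rank 1, so corank 1. A Groebner basis of the Jacobian ideal J(f) in C{p,q} is {q^9, p}; counting standard monomials gives mu = 9. Corank 1: A-series; mu = 9 gives A_9.

Type A_{9}, Milnor number mu = 9.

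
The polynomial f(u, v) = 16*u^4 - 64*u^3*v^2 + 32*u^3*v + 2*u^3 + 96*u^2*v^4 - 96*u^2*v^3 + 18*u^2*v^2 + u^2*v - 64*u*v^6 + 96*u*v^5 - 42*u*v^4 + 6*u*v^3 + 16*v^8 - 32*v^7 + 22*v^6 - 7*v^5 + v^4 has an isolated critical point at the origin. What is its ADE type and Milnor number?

Type D_{5}, Milnor number mu = 5.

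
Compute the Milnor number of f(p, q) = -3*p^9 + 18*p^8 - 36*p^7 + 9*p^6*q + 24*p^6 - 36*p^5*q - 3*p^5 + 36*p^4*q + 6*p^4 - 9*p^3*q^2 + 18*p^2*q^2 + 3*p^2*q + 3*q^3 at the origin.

4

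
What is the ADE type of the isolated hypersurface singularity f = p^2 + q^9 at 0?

A_8

The Hessian of f at 0 has rank 1. Corank 1: A-series; mu = 8 gives A_8.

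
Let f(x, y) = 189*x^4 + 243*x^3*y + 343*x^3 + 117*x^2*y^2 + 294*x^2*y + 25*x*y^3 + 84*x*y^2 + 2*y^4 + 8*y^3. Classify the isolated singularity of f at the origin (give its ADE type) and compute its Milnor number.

Type E_{7}, Milnor number mu = 7.

The Hessian of f at 0 is [[0, 0], [0, 0]] with rank 0, so corank 2. A Groebner basis of the Jacobian ideal J(f) in C{x,y} is {5764801*x^2/3 + 3294172*x*y/3 + y^4 + 343*y^3/9 + 470596*y^2/3, x^3 + 1274*x^2/3 + 728*x*y/3 + 2*y^3/63 + 104*y^2/3, x^2*y - 8575*x^2/9 - 4900*x*y/9 - 19*y^3/189 - 700*y^2/9, 4802*x^2/3 + x*y^2 + 2744*x*y/3 + 20*y^3/63 + 392*y^2/3}; counting standard monomials gives mu = 7. Corank 2; j^3 = (7*x + 2*y)^3 is a perfect cube, so E-series; the 4-jet and mu = 7 give E_7.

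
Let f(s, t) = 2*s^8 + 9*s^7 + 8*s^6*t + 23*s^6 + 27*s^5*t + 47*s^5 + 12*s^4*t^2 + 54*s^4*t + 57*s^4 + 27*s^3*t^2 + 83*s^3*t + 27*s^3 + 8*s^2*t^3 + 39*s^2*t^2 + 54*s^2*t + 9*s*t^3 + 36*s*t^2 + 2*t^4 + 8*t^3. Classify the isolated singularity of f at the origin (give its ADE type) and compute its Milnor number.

Type E_{7}, Milnor number mu = 7.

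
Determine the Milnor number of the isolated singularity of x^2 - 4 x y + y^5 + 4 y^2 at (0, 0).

4

The Hessian of f at 0 has rank 1. Corank 1: A-series; mu = 4 gives A_4.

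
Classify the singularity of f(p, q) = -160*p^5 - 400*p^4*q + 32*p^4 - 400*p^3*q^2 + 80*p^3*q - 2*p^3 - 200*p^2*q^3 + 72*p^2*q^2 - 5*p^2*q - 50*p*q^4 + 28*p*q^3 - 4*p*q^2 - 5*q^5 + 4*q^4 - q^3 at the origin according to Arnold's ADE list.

The Hessian of f at 0 has rank 0. Corank 2; j^3 = -(p + q)^2*(2*p + q) has shape L^2 M (L != M), so D-series; mu = 6 gives D_6.

D_6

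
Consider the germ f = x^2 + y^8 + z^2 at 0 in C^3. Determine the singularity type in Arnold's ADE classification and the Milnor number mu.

The Hessian of f at 0 is [[2, 0, 0], [0, 0, 0], [0, 0, 2]] with rank 2, so corank 1. A Groebner basis of the Jacobian ideal J(f) in C{x,y,z} is {y^7, x, z}; counting standard monomials gives mu = 7. Corank 1: A-series; mu = 7 gives A_7.

Type A_7, Milnor number mu = 7.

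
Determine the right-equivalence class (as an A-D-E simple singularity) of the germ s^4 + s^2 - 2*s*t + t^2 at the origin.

A_3

The Hessian of f at 0 is [[2, -2], [-2, 2]] with rank 1, so corank 1. A Groebner basis of the Jacobian ideal J(f) in C{s,t} is {t^3, s - t}; counting standard monomials gives mu = 3. Corank 1: A-series; mu = 3 gives A_3.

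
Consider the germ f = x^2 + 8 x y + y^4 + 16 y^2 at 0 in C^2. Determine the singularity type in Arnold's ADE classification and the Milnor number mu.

Type A_{3}, Milnor number mu = 3.

The Hessian of f at 0 has rank 1. Corank 1: A-series; mu = 3 gives A_3.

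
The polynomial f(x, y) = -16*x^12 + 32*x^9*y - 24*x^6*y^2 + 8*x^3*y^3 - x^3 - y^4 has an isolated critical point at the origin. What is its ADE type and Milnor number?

The Hessian of f at 0 has rank 0. Corank 2; j^3 = -x^3 is a perfect cube, so E-series; the 4-jet and mu = 6 give E_6.

Type E_6, Milnor number mu = 6.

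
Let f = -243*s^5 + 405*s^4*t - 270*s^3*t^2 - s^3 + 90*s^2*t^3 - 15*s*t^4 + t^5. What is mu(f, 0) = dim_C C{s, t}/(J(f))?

The Hessian of f at 0 has rank 0. Corank 2; j^3 = -s^3 is a perfect cube, so E-series; the 5-jet and mu = 8 give E_8.

8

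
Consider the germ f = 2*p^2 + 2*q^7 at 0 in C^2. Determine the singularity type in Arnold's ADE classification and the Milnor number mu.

The Hessian of f at 0 is [[4, 0], [0, 0]] with rank 1, so corank 1. A Groebner basis of the Jacobian ideal J(f) in C{p,q} is {q^6, p}; counting standard monomials gives mu = 6. Corank 1: A-series; mu = 6 gives A_6.

Type A_{6}, Milnor number mu = 6.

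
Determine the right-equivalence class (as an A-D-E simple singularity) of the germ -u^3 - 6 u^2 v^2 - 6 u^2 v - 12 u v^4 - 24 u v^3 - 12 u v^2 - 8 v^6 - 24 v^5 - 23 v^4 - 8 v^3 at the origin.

E6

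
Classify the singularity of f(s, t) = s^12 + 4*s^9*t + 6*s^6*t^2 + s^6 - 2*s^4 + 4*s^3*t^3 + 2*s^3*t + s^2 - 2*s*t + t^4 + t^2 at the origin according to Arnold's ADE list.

The Hessian of f at 0 is [[2, -2], [-2, 2]] with rank 1, so corank 1. A Groebner basis of the Jacobian ideal J(f) in C{s,t} is {t^3, s - t}; counting standard monomials gives mu = 3. Corank 1: A-series; mu = 3 gives A_3.

A3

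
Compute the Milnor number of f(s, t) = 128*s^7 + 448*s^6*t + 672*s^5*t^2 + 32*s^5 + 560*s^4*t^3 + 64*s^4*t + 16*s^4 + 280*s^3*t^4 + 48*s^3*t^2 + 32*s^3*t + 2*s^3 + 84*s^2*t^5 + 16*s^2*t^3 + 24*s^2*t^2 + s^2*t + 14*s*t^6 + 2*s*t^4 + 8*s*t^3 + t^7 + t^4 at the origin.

The Hessian of f at 0 has rank 0. Corank 2; j^3 = s^2*(2*s + t) has shape L^2 M (L != M), so D-series; mu = 5 gives D_5.

5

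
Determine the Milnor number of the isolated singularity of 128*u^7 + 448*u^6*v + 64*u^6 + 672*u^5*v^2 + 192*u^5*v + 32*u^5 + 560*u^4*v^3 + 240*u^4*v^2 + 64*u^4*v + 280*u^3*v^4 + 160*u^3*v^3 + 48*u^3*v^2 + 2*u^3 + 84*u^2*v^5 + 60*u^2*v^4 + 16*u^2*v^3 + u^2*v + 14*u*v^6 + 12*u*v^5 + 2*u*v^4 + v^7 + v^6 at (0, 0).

7

The Hessian of f at 0 has rank 0. Corank 2; j^3 = u^2*(2*u + v) has shape L^2 M (L != M), so D-series; mu = 7 gives D_7.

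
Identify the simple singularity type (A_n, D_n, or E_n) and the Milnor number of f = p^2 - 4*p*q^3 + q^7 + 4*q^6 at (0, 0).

Type A6, Milnor number mu = 6.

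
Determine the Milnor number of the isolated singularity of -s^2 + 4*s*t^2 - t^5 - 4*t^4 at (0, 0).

4

The Hessian of f at 0 has rank 1. Corank 1: A-series; mu = 4 gives A_4.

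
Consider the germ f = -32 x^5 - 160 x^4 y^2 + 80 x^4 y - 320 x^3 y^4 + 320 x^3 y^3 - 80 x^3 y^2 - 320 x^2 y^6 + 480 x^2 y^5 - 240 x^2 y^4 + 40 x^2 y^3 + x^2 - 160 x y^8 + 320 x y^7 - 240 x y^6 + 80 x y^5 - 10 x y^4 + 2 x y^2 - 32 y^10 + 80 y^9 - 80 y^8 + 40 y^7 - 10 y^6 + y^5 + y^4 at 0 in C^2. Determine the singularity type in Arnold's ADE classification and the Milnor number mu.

The Hessian of f at 0 has rank 1. Corank 1: A-series; mu = 4 gives A_4.

Type A4, Milnor number mu = 4.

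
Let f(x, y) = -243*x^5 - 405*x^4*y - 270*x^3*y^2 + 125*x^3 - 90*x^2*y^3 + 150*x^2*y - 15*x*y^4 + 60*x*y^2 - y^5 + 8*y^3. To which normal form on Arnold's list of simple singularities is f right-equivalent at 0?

E_{8}

The Hessian of f at 0 is [[0, 0], [0, 0]] with rank 0, so corank 2. A Groebner basis of the Jacobian ideal J(f) in C{x,y} is {y^5, x*y^3 + 23*y^4/60, x^2 + 4*x*y/5 + 4*y^2/25}; counting standard monomials gives mu = 8. Corank 2; j^3 = (5*x + 2*y)^3 is a perfect cube, so E-series; the 5-jet and mu = 8 give E_8.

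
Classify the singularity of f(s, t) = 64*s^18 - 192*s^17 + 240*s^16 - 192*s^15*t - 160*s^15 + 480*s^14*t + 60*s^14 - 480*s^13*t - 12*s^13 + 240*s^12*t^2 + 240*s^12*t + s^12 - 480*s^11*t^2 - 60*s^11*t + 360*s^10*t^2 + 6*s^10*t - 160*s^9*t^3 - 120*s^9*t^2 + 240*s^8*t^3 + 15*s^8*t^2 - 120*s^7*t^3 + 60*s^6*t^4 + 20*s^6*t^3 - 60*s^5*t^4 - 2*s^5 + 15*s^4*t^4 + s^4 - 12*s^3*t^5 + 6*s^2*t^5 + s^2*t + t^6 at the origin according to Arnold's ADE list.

D_7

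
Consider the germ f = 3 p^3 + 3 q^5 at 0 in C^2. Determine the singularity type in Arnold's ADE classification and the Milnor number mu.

Type E_{8}, Milnor number mu = 8.

The Hessian of f at 0 has rank 0. Corank 2; j^3 = 3*p^3 is a perfect cube, so E-series; the 5-jet and mu = 8 give E_8.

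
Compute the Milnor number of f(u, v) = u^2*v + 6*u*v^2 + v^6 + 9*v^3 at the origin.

7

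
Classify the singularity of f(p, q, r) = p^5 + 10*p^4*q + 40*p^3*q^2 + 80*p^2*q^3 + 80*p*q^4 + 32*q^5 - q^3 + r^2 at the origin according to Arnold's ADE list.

The Hessian of f at 0 is [[0, 0, 0], [0, 0, 0], [0, 0, 2]] with rank 1, so corank 2. A Groebner basis of the Jacobian ideal J(f) in C{p,q,r} is {p^4 + 8*p^3*q, q^2, r}; counting standard monomials gives mu = 8. Corank 2; j^3 = -q^3 is a perfect cube, so E-series; the 5-jet and mu = 8 give E_8.

E8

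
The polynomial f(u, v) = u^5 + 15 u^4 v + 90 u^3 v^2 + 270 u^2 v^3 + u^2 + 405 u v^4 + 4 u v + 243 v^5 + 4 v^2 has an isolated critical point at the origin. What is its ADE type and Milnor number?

Type A_4, Milnor number mu = 4.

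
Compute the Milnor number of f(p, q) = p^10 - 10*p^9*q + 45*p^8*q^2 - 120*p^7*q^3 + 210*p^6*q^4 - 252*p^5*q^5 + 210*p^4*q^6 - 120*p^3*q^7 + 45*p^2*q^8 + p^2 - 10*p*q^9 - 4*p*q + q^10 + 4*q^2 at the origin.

9

The Hessian of f at 0 has rank 1. Corank 1: A-series; mu = 9 gives A_9.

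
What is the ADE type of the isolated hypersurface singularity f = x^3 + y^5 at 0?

E_{8}

The Hessian of f at 0 is [[0, 0], [0, 0]] with rank 0, so corank 2. A Groebner basis of the Jacobian ideal J(f) in C{x,y} is {y^4, x^2}; counting standard monomials gives mu = 8. Corank 2; j^3 = x^3 is a perfect cube, so E-series; the 5-jet and mu = 8 give E_8.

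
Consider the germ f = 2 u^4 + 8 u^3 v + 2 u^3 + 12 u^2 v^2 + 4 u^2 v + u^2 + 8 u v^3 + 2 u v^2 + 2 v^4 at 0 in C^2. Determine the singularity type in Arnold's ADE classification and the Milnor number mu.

Type A3, Milnor number mu = 3.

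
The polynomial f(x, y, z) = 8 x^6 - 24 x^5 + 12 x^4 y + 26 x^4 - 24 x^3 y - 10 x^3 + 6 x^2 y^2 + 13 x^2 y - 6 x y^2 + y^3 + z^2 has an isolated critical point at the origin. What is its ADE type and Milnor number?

Type D_4, Milnor number mu = 4.

The Hessian of f at 0 has rank 1. Corank 2; j^3 = -(2*x - y)*(5*x^2 - 4*x*y + y^2) splits into three distinct lines over C (the quadratic factor has nonzero discriminant), so D_4.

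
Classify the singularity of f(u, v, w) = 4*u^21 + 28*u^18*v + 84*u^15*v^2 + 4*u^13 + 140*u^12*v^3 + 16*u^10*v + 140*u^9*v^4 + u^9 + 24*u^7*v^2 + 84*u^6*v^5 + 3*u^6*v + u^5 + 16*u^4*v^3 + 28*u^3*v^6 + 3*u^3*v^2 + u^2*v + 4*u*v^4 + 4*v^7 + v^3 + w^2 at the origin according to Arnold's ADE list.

D4

The Hessian of f at 0 is [[0, 0, 0], [0, 0, 0], [0, 0, 2]] with rank 1, so corank 2. A Groebner basis of the Jacobian ideal J(f) in C{u,v,w} is {v^3, u^2 + 3*v^2, u*v, w}; counting standard monomials gives mu = 4. Corank 2; j^3 = v*(u^2 + v^2) splits into three distinct lines over C (the quadratic factor has nonzero discriminant), so D_4.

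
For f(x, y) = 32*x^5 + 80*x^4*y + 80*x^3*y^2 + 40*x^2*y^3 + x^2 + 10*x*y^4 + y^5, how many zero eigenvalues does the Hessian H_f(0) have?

1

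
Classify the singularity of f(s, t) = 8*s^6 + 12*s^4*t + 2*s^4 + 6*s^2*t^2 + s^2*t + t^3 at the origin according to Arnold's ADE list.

D_4

The Hessian of f at 0 is [[0, 0], [0, 0]] with rank 0, so corank 2. A Groebner basis of the Jacobian ideal J(f) in C{s,t} is {t^3, s^2 + 3*t^2, s*t}; counting standard monomials gives mu = 4. Corank 2; j^3 = t*(s^2 + t^2) splits into three distinct lines over C (the quadratic factor has nonzero discriminant), so D_4.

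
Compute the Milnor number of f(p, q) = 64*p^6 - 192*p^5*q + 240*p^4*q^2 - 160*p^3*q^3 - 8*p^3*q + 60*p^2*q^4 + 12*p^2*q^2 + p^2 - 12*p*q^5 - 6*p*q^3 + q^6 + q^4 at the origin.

The Hessian of f at 0 has rank 1. Corank 1: A-series; mu = 3 gives A_3.

3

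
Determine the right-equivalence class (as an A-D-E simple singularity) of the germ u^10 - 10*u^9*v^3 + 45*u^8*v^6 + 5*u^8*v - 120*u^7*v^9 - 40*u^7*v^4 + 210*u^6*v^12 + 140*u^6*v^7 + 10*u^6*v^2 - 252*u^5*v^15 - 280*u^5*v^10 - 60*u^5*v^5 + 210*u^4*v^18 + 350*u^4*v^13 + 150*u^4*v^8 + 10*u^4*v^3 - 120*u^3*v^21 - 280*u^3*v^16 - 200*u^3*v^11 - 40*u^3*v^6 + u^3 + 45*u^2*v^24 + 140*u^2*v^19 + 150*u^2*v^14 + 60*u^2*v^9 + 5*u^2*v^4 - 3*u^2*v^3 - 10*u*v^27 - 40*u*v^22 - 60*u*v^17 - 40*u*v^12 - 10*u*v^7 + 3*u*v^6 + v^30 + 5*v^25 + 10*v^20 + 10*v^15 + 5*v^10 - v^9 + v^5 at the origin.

The Hessian of f at 0 has rank 0. Corank 2; j^3 = u^3 is a perfect cube, so E-series; the 5-jet and mu = 8 give E_8.

E_{8}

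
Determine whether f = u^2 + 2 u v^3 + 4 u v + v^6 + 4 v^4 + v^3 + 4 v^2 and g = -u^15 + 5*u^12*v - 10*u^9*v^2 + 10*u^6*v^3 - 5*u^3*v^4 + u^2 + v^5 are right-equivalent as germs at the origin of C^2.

No.

The Hessian of f at 0 has rank 1. Corank 1: A-series; mu = 2 gives A_2. The Hessian of g at 0 has rank 1. Corank 1: A-series; mu = 4 gives A_4. f is A_2 but g is A_4, hence not right-equivalent.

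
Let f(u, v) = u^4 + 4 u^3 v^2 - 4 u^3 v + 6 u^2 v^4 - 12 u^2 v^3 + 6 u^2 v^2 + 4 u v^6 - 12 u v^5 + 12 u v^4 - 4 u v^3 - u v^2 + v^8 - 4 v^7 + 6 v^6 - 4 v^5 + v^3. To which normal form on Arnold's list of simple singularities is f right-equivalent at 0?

The Hessian of f at 0 is [[0, 0], [0, 0]] with rank 0, so corank 2. A Groebner basis of the Jacobian ideal J(f) in C{u,v} is {u^3 - v^2/4, v^3, u*v - v^2}; counting standard monomials gives mu = 5. Corank 2; j^3 = -v^2*(u - v) has shape L^2 M (L != M), so D-series; mu = 5 gives D_5.

D5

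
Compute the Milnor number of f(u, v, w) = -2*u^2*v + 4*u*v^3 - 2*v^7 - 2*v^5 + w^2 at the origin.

The Hessian of f at 0 has rank 1. Corank 2; j^3 = -2*u^2*v has shape L^2 M (L != M), so D-series; mu = 8 gives D_8.

8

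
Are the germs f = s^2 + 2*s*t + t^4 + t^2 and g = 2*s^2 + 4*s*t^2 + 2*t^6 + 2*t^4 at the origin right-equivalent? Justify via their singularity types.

No.

The Hessian of f at 0 is [[2, 2], [2, 2]] with rank 1, so corank 1. A Groebner basis of the Jacobian ideal J(f) in C{s,t} is {t^3, s + t}; counting standard monomials gives mu = 3. Corank 1: A-series; mu = 3 gives A_3. The Hessian of g at 0 is [[4, 0], [0, 0]] with rank 1, so corank 1. A Groebner basis of the Jacobian ideal J(g) in C{s,t} is {s^3, s^2*t, s + t^2}; counting standard monomials gives mu = 5. Corank 1: A-series; mu = 5 gives A_5. f is A_3 but g is A_5, hence not right-equivalent.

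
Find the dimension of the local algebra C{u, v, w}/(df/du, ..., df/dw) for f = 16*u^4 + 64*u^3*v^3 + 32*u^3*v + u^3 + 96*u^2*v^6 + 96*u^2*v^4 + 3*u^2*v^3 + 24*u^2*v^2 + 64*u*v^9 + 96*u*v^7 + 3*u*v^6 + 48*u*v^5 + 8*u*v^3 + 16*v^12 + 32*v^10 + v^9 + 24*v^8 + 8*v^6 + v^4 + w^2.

The Hessian of f at 0 has rank 1. Corank 2; j^3 = u^3 is a perfect cube, so E-series; the 4-jet and mu = 6 give E_6.

6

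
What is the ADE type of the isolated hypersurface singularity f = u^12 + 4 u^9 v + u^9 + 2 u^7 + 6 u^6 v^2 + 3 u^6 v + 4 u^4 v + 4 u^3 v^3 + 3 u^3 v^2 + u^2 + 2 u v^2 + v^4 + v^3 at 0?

A2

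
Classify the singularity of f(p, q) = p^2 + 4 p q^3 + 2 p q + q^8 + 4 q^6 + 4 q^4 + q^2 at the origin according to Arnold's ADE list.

A_7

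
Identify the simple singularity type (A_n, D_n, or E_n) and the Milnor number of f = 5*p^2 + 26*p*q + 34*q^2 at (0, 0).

Type A_{1}, Milnor number mu = 1.

The Hessian of f at 0 is [[10, 26], [26, 68]] with rank 2, so corank 0. A Groebner basis of the Jacobian ideal J(f) in C{p,q} is {p, q}; counting standard monomials gives mu = 1. Corank 0: nondegenerate Morse point, so A_1.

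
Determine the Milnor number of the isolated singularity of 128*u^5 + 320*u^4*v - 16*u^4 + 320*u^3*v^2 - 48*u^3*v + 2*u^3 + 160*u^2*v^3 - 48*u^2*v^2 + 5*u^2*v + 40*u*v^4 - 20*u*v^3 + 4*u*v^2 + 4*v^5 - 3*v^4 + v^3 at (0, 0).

5

The Hessian of f at 0 is [[0, 0], [0, 0]] with rank 0, so corank 2. A Groebner basis of the Jacobian ideal J(f) in C{u,v} is {u*v^2 + u*v/10 + v^2/10, -u*v/10 + v^3 - v^2/10, u^2 + 8*u*v/5 + 3*v^2/5}; counting standard monomials gives mu = 5. Corank 2; j^3 = (u + v)^2*(2*u + v) has shape L^2 M (L != M), so D-series; mu = 5 gives D_5.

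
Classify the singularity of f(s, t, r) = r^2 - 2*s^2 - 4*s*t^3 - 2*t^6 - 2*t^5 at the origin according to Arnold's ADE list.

The Hessian of f at 0 has rank 2. Corank 1: A-series; mu = 4 gives A_4.

A_4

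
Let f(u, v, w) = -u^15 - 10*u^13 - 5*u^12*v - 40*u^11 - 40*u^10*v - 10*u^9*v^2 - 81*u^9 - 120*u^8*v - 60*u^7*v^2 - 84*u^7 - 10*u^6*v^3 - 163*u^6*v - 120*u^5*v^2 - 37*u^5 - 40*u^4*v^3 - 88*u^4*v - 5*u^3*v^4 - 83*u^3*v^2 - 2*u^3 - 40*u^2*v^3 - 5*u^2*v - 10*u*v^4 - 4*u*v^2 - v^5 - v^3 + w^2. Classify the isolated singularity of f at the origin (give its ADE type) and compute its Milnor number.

Type D_{6}, Milnor number mu = 6.

The Hessian of f at 0 has rank 1. Corank 2; j^3 = -(u + v)^2*(2*u + v) has shape L^2 M (L != M), so D-series; mu = 6 gives D_6.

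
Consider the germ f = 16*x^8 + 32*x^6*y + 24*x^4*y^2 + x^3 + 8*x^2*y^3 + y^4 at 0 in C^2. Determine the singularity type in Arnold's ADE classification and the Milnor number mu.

The Hessian of f at 0 is [[0, 0], [0, 0]] with rank 0, so corank 2. A Groebner basis of the Jacobian ideal J(f) in C{x,y} is {y^3, x^2}; counting standard monomials gives mu = 6. Corank 2; j^3 = x^3 is a perfect cube, so E-series; the 4-jet and mu = 6 give E_6.

Type E6, Milnor number mu = 6.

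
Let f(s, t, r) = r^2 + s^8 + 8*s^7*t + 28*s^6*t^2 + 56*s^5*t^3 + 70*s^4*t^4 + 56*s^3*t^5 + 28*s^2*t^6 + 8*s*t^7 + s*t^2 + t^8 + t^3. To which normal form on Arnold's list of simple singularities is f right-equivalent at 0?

The Hessian of f at 0 has rank 1. Corank 2; j^3 = t^2*(s + t) has shape L^2 M (L != M), so D-series; mu = 9 gives D_9.

D9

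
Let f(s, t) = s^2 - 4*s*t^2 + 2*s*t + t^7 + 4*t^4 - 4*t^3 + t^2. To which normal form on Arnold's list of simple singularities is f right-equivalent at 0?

A_6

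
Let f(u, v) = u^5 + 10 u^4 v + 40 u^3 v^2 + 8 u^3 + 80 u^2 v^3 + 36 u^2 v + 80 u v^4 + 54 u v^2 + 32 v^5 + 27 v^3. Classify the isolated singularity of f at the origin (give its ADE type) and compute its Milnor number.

Type E_{8}, Milnor number mu = 8.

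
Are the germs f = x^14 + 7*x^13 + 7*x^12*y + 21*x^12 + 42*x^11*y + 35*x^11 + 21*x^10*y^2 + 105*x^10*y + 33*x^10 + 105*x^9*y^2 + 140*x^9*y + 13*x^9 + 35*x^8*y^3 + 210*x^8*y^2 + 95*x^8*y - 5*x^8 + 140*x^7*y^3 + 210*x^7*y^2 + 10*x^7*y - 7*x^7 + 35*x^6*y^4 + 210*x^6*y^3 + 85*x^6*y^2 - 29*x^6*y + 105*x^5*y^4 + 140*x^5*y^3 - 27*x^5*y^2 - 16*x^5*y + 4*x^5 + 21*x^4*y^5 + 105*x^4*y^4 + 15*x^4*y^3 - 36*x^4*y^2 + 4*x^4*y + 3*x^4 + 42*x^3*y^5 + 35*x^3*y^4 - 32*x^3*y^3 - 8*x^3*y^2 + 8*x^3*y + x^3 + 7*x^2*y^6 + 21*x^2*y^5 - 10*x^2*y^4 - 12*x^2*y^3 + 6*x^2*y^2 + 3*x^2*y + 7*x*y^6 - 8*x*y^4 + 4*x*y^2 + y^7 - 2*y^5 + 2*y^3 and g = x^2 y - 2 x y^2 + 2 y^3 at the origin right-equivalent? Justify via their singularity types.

The Hessian of f at 0 has rank 0. Corank 2; j^3 = (x + y)*(x^2 + 2*x*y + 2*y^2) splits into three distinct lines over C (the quadratic factor has nonzero discriminant), so D_4. The Hessian of g at 0 has rank 0. Corank 2; j^3 = y*(x^2 - 2*x*y + 2*y^2) splits into three distinct lines over C (the quadratic factor has nonzero discriminant), so D_4. Both have type D_4, hence right-equivalent.

Yes.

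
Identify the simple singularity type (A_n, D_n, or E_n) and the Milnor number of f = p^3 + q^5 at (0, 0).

The Hessian of f at 0 has rank 0. Corank 2; j^3 = p^3 is a perfect cube, so E-series; the 5-jet and mu = 8 give E_8.

Type E_8, Milnor number mu = 8.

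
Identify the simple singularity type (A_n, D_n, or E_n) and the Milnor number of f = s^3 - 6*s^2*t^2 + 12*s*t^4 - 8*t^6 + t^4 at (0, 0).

Type E_{6}, Milnor number mu = 6.

The Hessian of f at 0 has rank 0. Corank 2; j^3 = s^3 is a perfect cube, so E-series; the 4-jet and mu = 6 give E_6.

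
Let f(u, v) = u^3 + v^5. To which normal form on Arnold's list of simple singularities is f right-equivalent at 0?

E_8

The Hessian of f at 0 is [[0, 0], [0, 0]] with rank 0, so corank 2. A Groebner basis of the Jacobian ideal J(f) in C{u,v} is {v^4, u^2}; counting standard monomials gives mu = 8. Corank 2; j^3 = u^3 is a perfect cube, so E-series; the 5-jet and mu = 8 give E_8.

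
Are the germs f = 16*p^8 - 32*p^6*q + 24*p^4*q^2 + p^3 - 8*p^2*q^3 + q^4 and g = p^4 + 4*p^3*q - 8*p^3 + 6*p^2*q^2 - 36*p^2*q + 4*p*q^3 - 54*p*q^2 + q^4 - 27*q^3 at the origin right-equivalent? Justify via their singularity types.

Yes.

The Hessian of f at 0 is [[0, 0], [0, 0]] with rank 0, so corank 2. A Groebner basis of the Jacobian ideal J(f) in C{p,q} is {q^3, p^2}; counting standard monomials gives mu = 6. Corank 2; j^3 = p^3 is a perfect cube, so E-series; the 4-jet and mu = 6 give E_6. The Hessian of g at 0 is [[0, 0], [0, 0]] with rank 0, so corank 2. A Groebner basis of the Jacobian ideal J(g) in C{p,q} is {q^4, p*q^2 + 4*q^3/3, p^2 + 3*p*q + 9*q^2/4}; counting standard monomials gives mu = 6. Corank 2; j^3 = -(2*p + 3*q)^3 is a perfect cube, so E-series; the 4-jet and mu = 6 give E_6. Both have type E_6, hence right-equivalent.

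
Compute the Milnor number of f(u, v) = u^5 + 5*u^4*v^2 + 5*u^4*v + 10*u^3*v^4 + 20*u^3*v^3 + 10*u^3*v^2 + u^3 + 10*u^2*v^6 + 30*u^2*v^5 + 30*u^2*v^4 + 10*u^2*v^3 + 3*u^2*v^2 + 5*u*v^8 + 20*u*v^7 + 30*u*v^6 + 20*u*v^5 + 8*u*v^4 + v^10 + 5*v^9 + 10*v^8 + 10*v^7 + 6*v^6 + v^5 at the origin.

The Hessian of f at 0 is [[0, 0], [0, 0]] with rank 0, so corank 2. A Groebner basis of the Jacobian ideal J(f) in C{u,v} is {-u^2/4 + u*v^3 - u*v^2/2, u^2 + 2*u*v^2 + v^4, u^3, u^2*v + u^2/2 + u*v^2}; counting standard monomials gives mu = 8. Corank 2; j^3 = u^3 is a perfect cube, so E-series; the 5-jet and mu = 8 give E_8.

8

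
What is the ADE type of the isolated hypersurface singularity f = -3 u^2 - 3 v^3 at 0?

A_2

The Hessian of f at 0 is [[-6, 0], [0, 0]] with rank 1, so corank 1. A Groebner basis of the Jacobian ideal J(f) in C{u,v} is {v^2, u}; counting standard monomials gives mu = 2. Corank 1: A-series; mu = 2 gives A_2.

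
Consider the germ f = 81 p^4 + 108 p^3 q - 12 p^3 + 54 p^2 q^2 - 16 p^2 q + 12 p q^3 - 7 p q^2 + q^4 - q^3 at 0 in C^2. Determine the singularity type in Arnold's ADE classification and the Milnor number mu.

The Hessian of f at 0 has rank 0. Corank 2; j^3 = -(2*p + q)^2*(3*p + q) has shape L^2 M (L != M), so D-series; mu = 5 gives D_5.

Type D5, Milnor number mu = 5.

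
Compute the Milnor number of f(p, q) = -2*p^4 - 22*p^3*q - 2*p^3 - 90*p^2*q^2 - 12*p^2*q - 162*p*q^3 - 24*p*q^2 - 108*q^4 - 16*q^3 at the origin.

The Hessian of f at 0 has rank 0. Corank 2; j^3 = -2*(p + 2*q)^3 is a perfect cube, so E-series; the 4-jet and mu = 7 give E_7.

7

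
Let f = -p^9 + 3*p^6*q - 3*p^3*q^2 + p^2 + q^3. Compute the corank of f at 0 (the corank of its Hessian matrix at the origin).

1

The Hessian at 0 is [[2, 0], [0, 0]] of rank 1; hence corank 1.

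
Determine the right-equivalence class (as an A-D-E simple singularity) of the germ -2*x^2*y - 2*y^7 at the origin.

The Hessian of f at 0 has rank 0. Corank 2; j^3 = -2*x^2*y has shape L^2 M (L != M), so D-series; mu = 8 gives D_8.

D_8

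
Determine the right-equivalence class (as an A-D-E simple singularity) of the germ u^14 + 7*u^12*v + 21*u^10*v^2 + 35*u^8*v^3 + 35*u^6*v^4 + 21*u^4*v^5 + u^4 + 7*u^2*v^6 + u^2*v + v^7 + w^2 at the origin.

The Hessian of f at 0 has rank 1. Corank 2; j^3 = u^2*v has shape L^2 M (L != M), so D-series; mu = 8 gives D_8.

D_8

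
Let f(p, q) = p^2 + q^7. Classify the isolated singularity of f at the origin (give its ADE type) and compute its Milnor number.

The Hessian of f at 0 is [[2, 0], [0, 0]] with rank 1, so corank 1. A Groebner basis of the Jacobian ideal J(f) in C{p,q} is {q^6, p}; counting standard monomials gives mu = 6. Corank 1: A-series; mu = 6 gives A_6.

Type A_6, Milnor number mu = 6.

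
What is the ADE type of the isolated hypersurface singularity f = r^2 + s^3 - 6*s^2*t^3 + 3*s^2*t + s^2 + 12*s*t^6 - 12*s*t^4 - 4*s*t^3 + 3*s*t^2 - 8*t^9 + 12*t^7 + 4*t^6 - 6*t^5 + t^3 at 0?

A2

The Hessian of f at 0 has rank 2. Corank 1: A-series; mu = 2 gives A_2.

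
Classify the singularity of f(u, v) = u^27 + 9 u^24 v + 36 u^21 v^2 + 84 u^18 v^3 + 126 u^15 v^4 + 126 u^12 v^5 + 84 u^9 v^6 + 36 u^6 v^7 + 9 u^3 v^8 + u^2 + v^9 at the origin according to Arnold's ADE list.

A8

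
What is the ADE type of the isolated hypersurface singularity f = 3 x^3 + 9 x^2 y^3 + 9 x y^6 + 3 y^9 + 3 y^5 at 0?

The Hessian of f at 0 has rank 0. Corank 2; j^3 = 3*x^3 is a perfect cube, so E-series; the 5-jet and mu = 8 give E_8.

E8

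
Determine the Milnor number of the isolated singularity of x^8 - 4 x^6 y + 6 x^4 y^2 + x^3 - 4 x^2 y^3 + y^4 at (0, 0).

The Hessian of f at 0 is [[0, 0], [0, 0]] with rank 0, so corank 2. A Groebner basis of the Jacobian ideal J(f) in C{x,y} is {y^3, x^2}; counting standard monomials gives mu = 6. Corank 2; j^3 = x^3 is a perfect cube, so E-series; the 4-jet and mu = 6 give E_6.

6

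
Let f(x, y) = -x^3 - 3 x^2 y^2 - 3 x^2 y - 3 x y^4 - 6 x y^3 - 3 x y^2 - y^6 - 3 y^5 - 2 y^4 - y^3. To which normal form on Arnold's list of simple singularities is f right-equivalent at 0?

The Hessian of f at 0 has rank 0. Corank 2; j^3 = -(x + y)^3 is a perfect cube, so E-series; the 4-jet and mu = 6 give E_6.

E_{6}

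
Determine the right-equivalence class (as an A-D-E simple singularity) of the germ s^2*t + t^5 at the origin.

D_{6}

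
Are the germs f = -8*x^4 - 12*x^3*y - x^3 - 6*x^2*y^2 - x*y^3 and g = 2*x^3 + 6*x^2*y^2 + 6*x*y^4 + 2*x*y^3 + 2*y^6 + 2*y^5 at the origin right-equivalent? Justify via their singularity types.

Yes.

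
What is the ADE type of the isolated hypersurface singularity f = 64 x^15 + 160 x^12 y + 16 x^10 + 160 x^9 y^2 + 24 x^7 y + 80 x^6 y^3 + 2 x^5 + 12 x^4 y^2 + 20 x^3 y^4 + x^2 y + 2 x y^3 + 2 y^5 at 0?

D_{6}

The Hessian of f at 0 is [[0, 0], [0, 0]] with rank 0, so corank 2. A Groebner basis of the Jacobian ideal J(f) in C{x,y} is {x^3, x^2*y, -x^2/4 + x*y^2, x*y + y^3}; counting standard monomials gives mu = 6. Corank 2; j^3 = x^2*y has shape L^2 M (L != M), so D-series; mu = 6 gives D_6.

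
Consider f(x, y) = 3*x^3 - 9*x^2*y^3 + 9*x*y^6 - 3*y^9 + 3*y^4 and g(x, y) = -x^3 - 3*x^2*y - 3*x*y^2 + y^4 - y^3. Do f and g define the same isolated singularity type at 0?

Yes.

The Hessian of f at 0 has rank 0. Corank 2; j^3 = 3*x^3 is a perfect cube, so E-series; the 4-jet and mu = 6 give E_6. The Hessian of g at 0 has rank 0. Corank 2; j^3 = -(x + y)^3 is a perfect cube, so E-series; the 4-jet and mu = 6 give E_6. Both have type E_6, hence right-equivalent.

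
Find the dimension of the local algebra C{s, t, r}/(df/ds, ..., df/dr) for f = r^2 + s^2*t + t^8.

9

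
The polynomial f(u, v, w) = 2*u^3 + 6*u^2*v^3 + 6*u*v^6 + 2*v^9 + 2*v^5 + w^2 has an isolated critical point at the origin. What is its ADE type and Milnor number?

The Hessian of f at 0 has rank 1. Corank 2; j^3 = 2*u^3 is a perfect cube, so E-series; the 5-jet and mu = 8 give E_8.

Type E8, Milnor number mu = 8.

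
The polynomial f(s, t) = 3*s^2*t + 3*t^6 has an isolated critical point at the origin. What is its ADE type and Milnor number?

The Hessian of f at 0 has rank 0. Corank 2; j^3 = 3*s^2*t has shape L^2 M (L != M), so D-series; mu = 7 gives D_7.

Type D_7, Milnor number mu = 7.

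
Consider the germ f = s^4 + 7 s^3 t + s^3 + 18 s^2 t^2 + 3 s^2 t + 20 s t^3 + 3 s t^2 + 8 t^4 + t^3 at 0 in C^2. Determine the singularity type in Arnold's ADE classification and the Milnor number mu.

The Hessian of f at 0 is [[0, 0], [0, 0]] with rank 0, so corank 2. A Groebner basis of the Jacobian ideal J(f) in C{s,t} is {3*s^2 + 6*s*t + t^4 + t^3 + 3*t^2, s^3 + 9*s^2 + 18*s*t + 4*t^3 + 9*t^2, s^2*t - 5*s^2 - 10*s*t - 8*t^3/3 - 5*t^2, 2*s^2 + s*t^2 + 4*s*t + 5*t^3/3 + 2*t^2}; counting standard monomials gives mu = 7. Corank 2; j^3 = (s + t)^3 is a perfect cube, so E-series; the 4-jet and mu = 7 give E_7.

Type E7, Milnor number mu = 7.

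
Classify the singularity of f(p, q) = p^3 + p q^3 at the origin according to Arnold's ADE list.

E7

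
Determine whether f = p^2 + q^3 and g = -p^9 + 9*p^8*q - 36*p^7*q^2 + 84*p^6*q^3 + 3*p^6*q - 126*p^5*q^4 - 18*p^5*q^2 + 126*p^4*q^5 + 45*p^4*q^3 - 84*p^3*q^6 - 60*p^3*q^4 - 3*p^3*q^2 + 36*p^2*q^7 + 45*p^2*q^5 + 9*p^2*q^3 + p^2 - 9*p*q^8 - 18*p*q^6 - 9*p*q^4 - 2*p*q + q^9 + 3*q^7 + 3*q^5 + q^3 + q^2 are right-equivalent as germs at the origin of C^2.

The Hessian of f at 0 is [[2, 0], [0, 0]] with rank 1, so corank 1. A Groebner basis of the Jacobian ideal J(f) in C{p,q} is {q^2, p}; counting standard monomials gives mu = 2. Corank 1: A-series; mu = 2 gives A_2. The Hessian of g at 0 is [[2, -2], [-2, 2]] with rank 1, so corank 1. A Groebner basis of the Jacobian ideal J(g) in C{p,q} is {q^2, p - q}; counting standard monomials gives mu = 2. Corank 1: A-series; mu = 2 gives A_2. Both have type A_2, hence right-equivalent.

Yes.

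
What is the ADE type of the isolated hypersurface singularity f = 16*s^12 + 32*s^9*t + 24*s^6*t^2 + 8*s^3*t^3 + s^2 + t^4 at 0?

A_3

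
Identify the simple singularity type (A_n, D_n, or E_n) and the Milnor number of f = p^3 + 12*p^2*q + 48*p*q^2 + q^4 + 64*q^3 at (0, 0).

Type E_{6}, Milnor number mu = 6.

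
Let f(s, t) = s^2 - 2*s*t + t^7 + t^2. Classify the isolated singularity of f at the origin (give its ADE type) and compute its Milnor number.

Type A_6, Milnor number mu = 6.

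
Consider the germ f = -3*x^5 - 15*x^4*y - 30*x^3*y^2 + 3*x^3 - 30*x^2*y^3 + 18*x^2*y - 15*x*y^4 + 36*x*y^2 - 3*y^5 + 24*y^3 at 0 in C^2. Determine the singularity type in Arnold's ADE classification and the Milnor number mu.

Type E_8, Milnor number mu = 8.

The Hessian of f at 0 is [[0, 0], [0, 0]] with rank 0, so corank 2. A Groebner basis of the Jacobian ideal J(f) in C{x,y} is {y^5, x*y^3 + 7*y^4/4, x^2 + 4*x*y + 4*y^2}; counting standard monomials gives mu = 8. Corank 2; j^3 = 3*(x + 2*y)^3 is a perfect cube, so E-series; the 5-jet and mu = 8 give E_8.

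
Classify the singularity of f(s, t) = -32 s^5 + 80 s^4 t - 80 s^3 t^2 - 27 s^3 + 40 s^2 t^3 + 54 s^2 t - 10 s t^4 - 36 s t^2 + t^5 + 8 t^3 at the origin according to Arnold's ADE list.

The Hessian of f at 0 has rank 0. Corank 2; j^3 = -(3*s - 2*t)^3 is a perfect cube, so E-series; the 5-jet and mu = 8 give E_8.

E8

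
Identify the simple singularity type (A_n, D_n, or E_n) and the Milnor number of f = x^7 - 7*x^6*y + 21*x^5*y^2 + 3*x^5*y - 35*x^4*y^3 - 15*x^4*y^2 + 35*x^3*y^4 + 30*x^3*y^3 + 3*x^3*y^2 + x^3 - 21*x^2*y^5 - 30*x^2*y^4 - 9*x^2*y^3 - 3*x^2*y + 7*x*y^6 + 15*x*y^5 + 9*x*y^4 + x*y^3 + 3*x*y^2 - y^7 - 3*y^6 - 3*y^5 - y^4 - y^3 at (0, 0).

The Hessian of f at 0 has rank 0. Corank 2; j^3 = (x - y)^3 is a perfect cube, so E-series; the 4-jet and mu = 7 give E_7.

Type E_7, Milnor number mu = 7.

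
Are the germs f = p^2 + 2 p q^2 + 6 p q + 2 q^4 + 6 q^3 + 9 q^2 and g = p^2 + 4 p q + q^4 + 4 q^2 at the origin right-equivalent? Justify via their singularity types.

The Hessian of f at 0 has rank 1. Corank 1: A-series; mu = 3 gives A_3. The Hessian of g at 0 has rank 1. Corank 1: A-series; mu = 3 gives A_3. Both have type A_3, hence right-equivalent.

Yes.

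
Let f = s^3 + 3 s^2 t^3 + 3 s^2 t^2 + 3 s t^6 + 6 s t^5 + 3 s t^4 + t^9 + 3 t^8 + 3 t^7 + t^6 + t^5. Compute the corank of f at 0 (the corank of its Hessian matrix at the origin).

2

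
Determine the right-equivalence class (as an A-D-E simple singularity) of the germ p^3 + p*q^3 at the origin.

The Hessian of f at 0 has rank 0. Corank 2; j^3 = p^3 is a perfect cube, so E-series; the 4-jet and mu = 7 give E_7.

E7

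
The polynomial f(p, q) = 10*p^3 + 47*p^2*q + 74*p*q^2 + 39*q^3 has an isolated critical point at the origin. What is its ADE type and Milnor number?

Type D_{4}, Milnor number mu = 4.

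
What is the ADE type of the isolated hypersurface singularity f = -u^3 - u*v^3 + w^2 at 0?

E7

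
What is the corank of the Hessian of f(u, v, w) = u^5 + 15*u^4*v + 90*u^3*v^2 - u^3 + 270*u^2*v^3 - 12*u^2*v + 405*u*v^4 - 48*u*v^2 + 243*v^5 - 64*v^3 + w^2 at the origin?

Hessian at 0 has rank 1.

2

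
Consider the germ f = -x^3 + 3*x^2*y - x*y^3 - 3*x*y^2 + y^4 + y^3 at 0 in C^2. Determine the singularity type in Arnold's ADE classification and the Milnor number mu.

The Hessian of f at 0 is [[0, 0], [0, 0]] with rank 0, so corank 2. A Groebner basis of the Jacobian ideal J(f) in C{x,y} is {x^3 - 3*x^2*y - 6*x^2 + 12*x*y - 6*y^2, 3*x^2 + x*y^2 - 6*x*y + 3*y^2, 3*x^2 - 6*x*y + y^3 + 3*y^2}; counting standard monomials gives mu = 7. Corank 2; j^3 = -(x - y)^3 is a perfect cube, so E-series; the 4-jet and mu = 7 give E_7.

Type E7, Milnor number mu = 7.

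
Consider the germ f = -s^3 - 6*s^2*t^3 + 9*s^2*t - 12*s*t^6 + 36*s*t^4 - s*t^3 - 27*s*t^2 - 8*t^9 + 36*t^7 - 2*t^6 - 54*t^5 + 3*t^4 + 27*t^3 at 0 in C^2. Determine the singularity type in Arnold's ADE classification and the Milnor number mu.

Type E_{7}, Milnor number mu = 7.

The Hessian of f at 0 has rank 0. Corank 2; j^3 = -(s - 3*t)^3 is a perfect cube, so E-series; the 4-jet and mu = 7 give E_7.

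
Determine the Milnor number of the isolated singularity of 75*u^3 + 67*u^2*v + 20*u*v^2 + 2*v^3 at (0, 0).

4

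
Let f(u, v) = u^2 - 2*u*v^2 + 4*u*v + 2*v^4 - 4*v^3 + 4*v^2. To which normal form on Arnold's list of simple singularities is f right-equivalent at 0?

The Hessian of f at 0 has rank 1. Corank 1: A-series; mu = 3 gives A_3.

A_{3}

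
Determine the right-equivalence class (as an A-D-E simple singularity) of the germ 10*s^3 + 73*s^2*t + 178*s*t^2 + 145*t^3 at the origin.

The Hessian of f at 0 has rank 0. Corank 2; j^3 = (2*s + 5*t)*(5*s^2 + 24*s*t + 29*t^2) splits into three distinct lines over C (the quadratic factor has nonzero discriminant), so D_4.

D_{4}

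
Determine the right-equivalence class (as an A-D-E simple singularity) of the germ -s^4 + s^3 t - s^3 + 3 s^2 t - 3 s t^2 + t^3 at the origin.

E_{7}

The Hessian of f at 0 has rank 0. Corank 2; j^3 = -(s - t)^3 is a perfect cube, so E-series; the 4-jet and mu = 7 give E_7.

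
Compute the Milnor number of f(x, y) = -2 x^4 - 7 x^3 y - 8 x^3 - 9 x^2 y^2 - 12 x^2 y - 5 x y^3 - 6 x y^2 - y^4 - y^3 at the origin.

7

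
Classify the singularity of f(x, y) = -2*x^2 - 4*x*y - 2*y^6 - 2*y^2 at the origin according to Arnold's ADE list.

A_5

The Hessian of f at 0 has rank 1. Corank 1: A-series; mu = 5 gives A_5.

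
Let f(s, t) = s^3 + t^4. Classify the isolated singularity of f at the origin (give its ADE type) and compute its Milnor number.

Type E_6, Milnor number mu = 6.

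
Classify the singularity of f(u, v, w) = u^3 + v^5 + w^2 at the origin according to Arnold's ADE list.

The Hessian of f at 0 has rank 1. Corank 2; j^3 = u^3 is a perfect cube, so E-series; the 5-jet and mu = 8 give E_8.

E_{8}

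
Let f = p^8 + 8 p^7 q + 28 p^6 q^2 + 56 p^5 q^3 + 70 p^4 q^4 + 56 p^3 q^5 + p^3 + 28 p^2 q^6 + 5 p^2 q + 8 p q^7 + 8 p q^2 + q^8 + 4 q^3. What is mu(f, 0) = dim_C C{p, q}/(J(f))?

The Hessian of f at 0 is [[0, 0], [0, 0]] with rank 0, so corank 2. A Groebner basis of the Jacobian ideal J(f) in C{p,q} is {-p*q/8 + q^7 - q^2/4, p*q^2 + 2*q^3, p^2 + 3*p*q + 2*q^2}; counting standard monomials gives mu = 9. Corank 2; j^3 = (p + q)*(p + 2*q)^2 has shape L^2 M (L != M), so D-series; mu = 9 gives D_9.

9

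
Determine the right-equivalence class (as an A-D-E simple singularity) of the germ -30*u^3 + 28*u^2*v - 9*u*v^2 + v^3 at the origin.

D_4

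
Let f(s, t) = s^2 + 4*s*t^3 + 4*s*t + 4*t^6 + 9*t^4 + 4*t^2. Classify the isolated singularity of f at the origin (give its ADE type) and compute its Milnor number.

Type A3, Milnor number mu = 3.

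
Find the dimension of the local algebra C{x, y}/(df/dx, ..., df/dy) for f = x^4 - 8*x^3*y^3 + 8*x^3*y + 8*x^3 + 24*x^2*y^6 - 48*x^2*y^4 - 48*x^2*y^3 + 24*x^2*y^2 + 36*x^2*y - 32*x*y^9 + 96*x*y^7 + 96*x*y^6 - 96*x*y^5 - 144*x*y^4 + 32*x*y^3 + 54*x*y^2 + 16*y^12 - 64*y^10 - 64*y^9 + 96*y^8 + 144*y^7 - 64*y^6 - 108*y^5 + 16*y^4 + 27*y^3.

The Hessian of f at 0 has rank 0. Corank 2; j^3 = (2*x + 3*y)^3 is a perfect cube, so E-series; the 4-jet and mu = 6 give E_6.

6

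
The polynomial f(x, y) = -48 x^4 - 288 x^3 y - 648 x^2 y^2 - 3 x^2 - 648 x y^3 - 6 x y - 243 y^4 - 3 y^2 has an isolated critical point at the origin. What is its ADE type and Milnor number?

The Hessian of f at 0 is [[-6, -6], [-6, -6]] with rank 1, so corank 1. A Groebner basis of the Jacobian ideal J(f) in C{x,y} is {y^3, x + y}; counting standard monomials gives mu = 3. Corank 1: A-series; mu = 3 gives A_3.

Type A_3, Milnor number mu = 3.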